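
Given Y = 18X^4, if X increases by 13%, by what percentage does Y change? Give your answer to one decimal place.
63.0%

For Y = 18X^4:
If X → X(1 + 0.13)
Then Y → Y · (1 + 0.13)^4
     ≈ Y · 1.6305

Percentage change = ((1 + 0.13)^4 − 1) × 100% ≈ 63.0%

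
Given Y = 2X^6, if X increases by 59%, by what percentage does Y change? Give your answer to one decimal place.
1515.8%

For Y = 2X^6:
If X → X(1 + 0.59)
Then Y → Y · (1 + 0.59)^6
     ≈ Y · 16.1578

Percentage change = ((1 + 0.59)^6 − 1) × 100% ≈ 1515.8%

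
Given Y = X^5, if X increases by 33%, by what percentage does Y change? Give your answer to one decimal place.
316.2%

For Y = X^5:
If X → X(1 + 0.33)
Then Y → Y · (1 + 0.33)^5
     ≈ Y · 4.1616

Percentage change = ((1 + 0.33)^5 − 1) × 100% ≈ 316.2%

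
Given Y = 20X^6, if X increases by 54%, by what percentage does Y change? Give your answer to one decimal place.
1233.9%

For Y = 20X^6:
If X → X(1 + 0.54)
Then Y → Y · (1 + 0.54)^6
     ≈ Y · 13.3390

Percentage change = ((1 + 0.54)^6 − 1) × 100% ≈ 1233.9%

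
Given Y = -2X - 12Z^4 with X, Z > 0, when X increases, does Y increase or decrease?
Y decreases

Taking the partial derivative:
∂Y/∂X = -2

∂Y/∂X = -2 < 0 (assuming positive values)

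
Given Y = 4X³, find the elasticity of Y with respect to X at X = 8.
Elasticity = 3

Elasticity = (dY/dX) · (X/Y)

dY/dX = 12·X²
At X = 8: dY/dX = 768, Y = 2048

Elasticity = 768 · (8 / 2048) = 3

Interpretation: for a small percentage change in X, the percentage change in Y is approximately 3.00 times as large.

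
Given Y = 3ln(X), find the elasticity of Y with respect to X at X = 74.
Elasticity = 1/ln(74) ≈ 0.2323

Elasticity = (dY/dX) · (X/Y)

dY/dX = 3/X
At X = 74: dY/dX = 3/74, Y = 3·ln(74)

Elasticity = (3/74) · (74 / (3·ln(74))) = 1/ln(74) ≈ 0.2323

Interpretation: for a small percentage change in X, the percentage change in Y is approximately 0.23 times as large.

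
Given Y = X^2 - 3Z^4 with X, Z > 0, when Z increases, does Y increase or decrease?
Y decreases

Taking the partial derivative:
∂Y/∂Z = -12Z^3

∂Y/∂Z = -12Z^3 < 0 (assuming positive values)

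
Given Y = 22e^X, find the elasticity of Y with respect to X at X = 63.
Elasticity = 63

Elasticity = (dY/dX) · (X/Y)

dY/dX = 22·e^X
At X = 63: dY/dX = 22·e^63, Y = 22·e^63

Elasticity = (22·e^63) · (63 / (22·e^63)) = 63

Interpretation: for a small percentage change in X, the percentage change in Y is approximately 63.00 times as large.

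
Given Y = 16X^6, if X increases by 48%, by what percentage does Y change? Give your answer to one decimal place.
950.9%

For Y = 16X^6:
If X → X(1 + 0.48)
Then Y → Y · (1 + 0.48)^6
     ≈ Y · 10.5092

Percentage change = ((1 + 0.48)^6 − 1) × 100% ≈ 950.9%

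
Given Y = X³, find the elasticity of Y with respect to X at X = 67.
Elasticity = 3

Elasticity = (dY/dX) · (X/Y)

dY/dX = 3·X²
At X = 67: dY/dX = 13467, Y = 300763

Elasticity = 13467 · (67 / 300763) = 3

Interpretation: for a small percentage change in X, the percentage change in Y is approximately 3.00 times as large.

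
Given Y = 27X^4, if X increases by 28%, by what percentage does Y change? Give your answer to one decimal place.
168.4%

For Y = 27X^4:
If X → X(1 + 0.28)
Then Y → Y · (1 + 0.28)^4
     ≈ Y · 2.6844

Percentage change = ((1 + 0.28)^4 − 1) × 100% ≈ 168.4%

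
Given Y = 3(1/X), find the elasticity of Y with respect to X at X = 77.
Elasticity = -1

Elasticity = (dY/dX) · (X/Y)

dY/dX = -3/X²
At X = 77: dY/dX = -3/5929, Y = 3/77

Elasticity = (-3/5929) · (77 / (3/77)) = -1

Interpretation: for a small percentage change in X, the percentage change in Y is approximately -1.00 times as large.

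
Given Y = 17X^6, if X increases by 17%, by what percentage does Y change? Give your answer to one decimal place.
156.5%

For Y = 17X^6:
If X → X(1 + 0.17)
Then Y → Y · (1 + 0.17)^6
     ≈ Y · 2.5652

Percentage change = ((1 + 0.17)^6 − 1) × 100% ≈ 156.5%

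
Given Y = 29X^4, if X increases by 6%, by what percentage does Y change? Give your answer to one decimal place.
26.2%

For Y = 29X^4:
If X → X(1 + 0.06)
Then Y → Y · (1 + 0.06)^4
     ≈ Y · 1.2625

Percentage change = ((1 + 0.06)^4 − 1) × 100% ≈ 26.2%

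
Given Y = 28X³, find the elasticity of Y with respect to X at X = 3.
Elasticity = 3

Elasticity = (dY/dX) · (X/Y)

dY/dX = 84·X²
At X = 3: dY/dX = 756, Y = 756

Elasticity = 756 · (3 / 756) = 3

Interpretation: for a small percentage change in X, the percentage change in Y is approximately 3.00 times as large.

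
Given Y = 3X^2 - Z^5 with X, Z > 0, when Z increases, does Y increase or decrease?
Y decreases

Taking the partial derivative:
∂Y/∂Z = -5Z^4

∂Y/∂Z = -5Z^4 < 0 (assuming positive values)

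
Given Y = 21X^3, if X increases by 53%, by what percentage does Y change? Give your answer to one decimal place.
258.2%

For Y = 21X^3:
If X → X(1 + 0.53)
Then Y → Y · (1 + 0.53)^3
     ≈ Y · 3.5816

Percentage change = ((1 + 0.53)^3 − 1) × 100% ≈ 258.2%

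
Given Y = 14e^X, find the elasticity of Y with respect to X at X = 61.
Elasticity = 61

Elasticity = (dY/dX) · (X/Y)

dY/dX = 14·e^X
At X = 61: dY/dX = 14·e^61, Y = 14·e^61

Elasticity = (14·e^61) · (61 / (14·e^61)) = 61

Interpretation: for a small percentage change in X, the percentage change in Y is approximately 61.00 times as large.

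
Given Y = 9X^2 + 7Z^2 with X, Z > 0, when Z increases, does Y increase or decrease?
Y increases

Taking the partial derivative:
∂Y/∂Z = 14Z

∂Y/∂Z = 14Z > 0 (assuming positive values)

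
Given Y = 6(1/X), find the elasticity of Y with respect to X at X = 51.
Elasticity = -1

Elasticity = (dY/dX) · (X/Y)

dY/dX = -6/X²
At X = 51: dY/dX = -2/867, Y = 2/17

Elasticity = (-2/867) · (51 / (2/17)) = -1

Interpretation: for a small percentage change in X, the percentage change in Y is approximately -1.00 times as large.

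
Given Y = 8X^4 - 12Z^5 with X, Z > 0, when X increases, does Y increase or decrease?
Y increases

Taking the partial derivative:
∂Y/∂X = 32X^3

∂Y/∂X = 32X^3 > 0 (assuming positive values)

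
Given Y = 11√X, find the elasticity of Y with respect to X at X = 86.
Elasticity = 1/2

Elasticity = (dY/dX) · (X/Y)

dY/dX = 11/(2·√X)
At X = 86: dY/dX = 11·√86/172, Y = 11·√86

Elasticity = (11·√86/172) · (86 / (11·√86)) = 1/2

Interpretation: for a small percentage change in X, the percentage change in Y is approximately 0.50 times as large.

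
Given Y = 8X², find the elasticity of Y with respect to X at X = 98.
Elasticity = 2

Elasticity = (dY/dX) · (X/Y)

dY/dX = 16·X
At X = 98: dY/dX = 1568, Y = 76832

Elasticity = 1568 · (98 / 76832) = 2

Interpretation: for a small percentage change in X, the percentage change in Y is approximately 2.00 times as large.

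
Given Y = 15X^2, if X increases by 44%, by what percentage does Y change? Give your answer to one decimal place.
107.4%

For Y = 15X^2:
If X → X(1 + 0.44)
Then Y → Y · (1 + 0.44)^2
     = Y · 2.0736

Percentage change = ((1 + 0.44)^2 − 1) × 100% ≈ 107.4%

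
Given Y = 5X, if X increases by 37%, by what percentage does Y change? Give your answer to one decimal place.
37.0%

For Y = 5X:
If X → X(1 + 0.37)
Then Y → Y · (1 + 0.37)^1
     = Y · 1.3700

Percentage change = ((1 + 0.37)^1 − 1) × 100% = 37.0%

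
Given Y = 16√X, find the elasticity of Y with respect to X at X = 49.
Elasticity = 1/2

Elasticity = (dY/dX) · (X/Y)

dY/dX = 8/√X
At X = 49: dY/dX = 8/7, Y = 112

Elasticity = (8/7) · (49 / 112) = 1/2

Interpretation: for a small percentage change in X, the percentage change in Y is approximately 0.50 times as large.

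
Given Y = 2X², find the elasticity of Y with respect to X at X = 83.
Elasticity = 2

Elasticity = (dY/dX) · (X/Y)

dY/dX = 4·X
At X = 83: dY/dX = 332, Y = 13778

Elasticity = 332 · (83 / 13778) = 2

Interpretation: for a small percentage change in X, the percentage change in Y is approximately 2.00 times as large.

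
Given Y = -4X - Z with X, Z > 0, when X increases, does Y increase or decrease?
Y decreases

Taking the partial derivative:
∂Y/∂X = -4

∂Y/∂X = -4 < 0 (assuming positive values)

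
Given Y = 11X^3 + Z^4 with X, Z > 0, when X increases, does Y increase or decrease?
Y increases

Taking the partial derivative:
∂Y/∂X = 33X^2

∂Y/∂X = 33X^2 > 0 (assuming positive values)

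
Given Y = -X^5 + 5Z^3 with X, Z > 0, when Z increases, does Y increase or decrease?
Y increases

Taking the partial derivative:
∂Y/∂Z = 15Z^2

∂Y/∂Z = 15Z^2 > 0 (assuming positive values)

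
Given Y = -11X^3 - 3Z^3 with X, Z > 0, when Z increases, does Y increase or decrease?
Y decreases

Taking the partial derivative:
∂Y/∂Z = -9Z^2

∂Y/∂Z = -9Z^2 < 0 (assuming positive values)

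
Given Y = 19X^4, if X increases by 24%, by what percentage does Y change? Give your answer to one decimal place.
136.4%

For Y = 19X^4:
If X → X(1 + 0.24)
Then Y → Y · (1 + 0.24)^4
     ≈ Y · 2.3642

Percentage change = ((1 + 0.24)^4 − 1) × 100% ≈ 136.4%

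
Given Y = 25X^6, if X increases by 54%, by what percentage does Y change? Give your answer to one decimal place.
1233.9%

For Y = 25X^6:
If X → X(1 + 0.54)
Then Y → Y · (1 + 0.54)^6
     ≈ Y · 13.3390

Percentage change = ((1 + 0.54)^6 − 1) × 100% ≈ 1233.9%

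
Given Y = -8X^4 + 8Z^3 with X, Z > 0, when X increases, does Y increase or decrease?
Y decreases

Taking the partial derivative:
∂Y/∂X = -32X^3

∂Y/∂X = -32X^3 < 0 (assuming positive values)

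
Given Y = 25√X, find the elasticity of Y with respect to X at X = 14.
Elasticity = 1/2

Elasticity = (dY/dX) · (X/Y)

dY/dX = 25/(2·√X)
At X = 14: dY/dX = 25·√14/28, Y = 25·√14

Elasticity = (25·√14/28) · (14 / (25·√14)) = 1/2

Interpretation: for a small percentage change in X, the percentage change in Y is approximately 0.50 times as large.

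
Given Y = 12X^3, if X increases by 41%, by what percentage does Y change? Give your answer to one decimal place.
180.3%

For Y = 12X^3:
If X → X(1 + 0.41)
Then Y → Y · (1 + 0.41)^3
     ≈ Y · 2.8032

Percentage change = ((1 + 0.41)^3 − 1) × 100% ≈ 180.3%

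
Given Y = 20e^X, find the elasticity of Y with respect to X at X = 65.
Elasticity = 65

Elasticity = (dY/dX) · (X/Y)

dY/dX = 20·e^X
At X = 65: dY/dX = 20·e^65, Y = 20·e^65

Elasticity = (20·e^65) · (65 / (20·e^65)) = 65

Interpretation: for a small percentage change in X, the percentage change in Y is approximately 65.00 times as large.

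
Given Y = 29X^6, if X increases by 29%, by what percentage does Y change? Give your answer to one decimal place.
360.8%

For Y = 29X^6:
If X → X(1 + 0.29)
Then Y → Y · (1 + 0.29)^6
     ≈ Y · 4.6083

Percentage change = ((1 + 0.29)^6 − 1) × 100% ≈ 360.8%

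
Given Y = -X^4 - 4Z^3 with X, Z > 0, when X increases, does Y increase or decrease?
Y decreases

Taking the partial derivative:
∂Y/∂X = -4X^3

∂Y/∂X = -4X^3 < 0 (assuming positive values)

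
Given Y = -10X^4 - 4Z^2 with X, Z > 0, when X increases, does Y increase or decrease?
Y decreases

Taking the partial derivative:
∂Y/∂X = -40X^3

∂Y/∂X = -40X^3 < 0 (assuming positive values)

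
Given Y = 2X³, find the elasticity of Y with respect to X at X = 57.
Elasticity = 3

Elasticity = (dY/dX) · (X/Y)

dY/dX = 6·X²
At X = 57: dY/dX = 19494, Y = 370386

Elasticity = 19494 · (57 / 370386) = 3

Interpretation: for a small percentage change in X, the percentage change in Y is approximately 3.00 times as large.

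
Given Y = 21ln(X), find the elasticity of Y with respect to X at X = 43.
Elasticity = 1/ln(43) ≈ 0.2659

Elasticity = (dY/dX) · (X/Y)

dY/dX = 21/X
At X = 43: dY/dX = 21/43, Y = 21·ln(43)

Elasticity = (21/43) · (43 / (21·ln(43))) = 1/ln(43) ≈ 0.2659

Interpretation: for a small percentage change in X, the percentage change in Y is approximately 0.27 times as large.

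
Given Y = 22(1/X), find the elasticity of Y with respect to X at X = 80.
Elasticity = -1

Elasticity = (dY/dX) · (X/Y)

dY/dX = -22/X²
At X = 80: dY/dX = -11/3200, Y = 11/40

Elasticity = (-11/3200) · (80 / (11/40)) = -1

Interpretation: for a small percentage change in X, the percentage change in Y is approximately -1.00 times as large.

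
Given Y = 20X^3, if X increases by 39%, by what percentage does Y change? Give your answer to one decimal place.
168.6%

For Y = 20X^3:
If X → X(1 + 0.39)
Then Y → Y · (1 + 0.39)^3
     ≈ Y · 2.6856

Percentage change = ((1 + 0.39)^3 − 1) × 100% ≈ 168.6%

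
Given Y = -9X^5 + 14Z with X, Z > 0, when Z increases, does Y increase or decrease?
Y increases

Taking the partial derivative:
∂Y/∂Z = 14

∂Y/∂Z = 14 > 0 (assuming positive values)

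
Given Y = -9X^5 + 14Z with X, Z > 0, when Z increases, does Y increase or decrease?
Y increases

Taking the partial derivative:
∂Y/∂Z = 14

∂Y/∂Z = 14 > 0 (assuming positive values)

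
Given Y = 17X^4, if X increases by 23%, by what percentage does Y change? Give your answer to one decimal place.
128.9%

For Y = 17X^4:
If X → X(1 + 0.23)
Then Y → Y · (1 + 0.23)^4
     ≈ Y · 2.2889

Percentage change = ((1 + 0.23)^4 − 1) × 100% ≈ 128.9%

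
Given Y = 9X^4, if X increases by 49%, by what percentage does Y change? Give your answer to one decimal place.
392.9%

For Y = 9X^4:
If X → X(1 + 0.49)
Then Y → Y · (1 + 0.49)^4
     ≈ Y · 4.9288

Percentage change = ((1 + 0.49)^4 − 1) × 100% ≈ 392.9%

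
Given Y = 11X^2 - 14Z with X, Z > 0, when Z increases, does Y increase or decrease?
Y decreases

Taking the partial derivative:
∂Y/∂Z = -14

∂Y/∂Z = -14 < 0 (assuming positive values)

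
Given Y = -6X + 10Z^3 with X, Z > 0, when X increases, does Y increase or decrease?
Y decreases

Taking the partial derivative:
∂Y/∂X = -6

∂Y/∂X = -6 < 0 (assuming positive values)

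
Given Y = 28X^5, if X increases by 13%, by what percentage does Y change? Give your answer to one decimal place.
84.2%

For Y = 28X^5:
If X → X(1 + 0.13)
Then Y → Y · (1 + 0.13)^5
     ≈ Y · 1.8424

Percentage change = ((1 + 0.13)^5 − 1) × 100% ≈ 84.2%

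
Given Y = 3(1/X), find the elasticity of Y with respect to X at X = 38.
Elasticity = -1

Elasticity = (dY/dX) · (X/Y)

dY/dX = -3/X²
At X = 38: dY/dX = -3/1444, Y = 3/38

Elasticity = (-3/1444) · (38 / (3/38)) = -1

Interpretation: for a small percentage change in X, the percentage change in Y is approximately -1.00 times as large.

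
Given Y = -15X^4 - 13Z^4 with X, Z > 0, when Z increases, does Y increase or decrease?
Y decreases

Taking the partial derivative:
∂Y/∂Z = -52Z^3

∂Y/∂Z = -52Z^3 < 0 (assuming positive values)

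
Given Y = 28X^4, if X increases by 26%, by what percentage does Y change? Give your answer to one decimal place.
152.0%

For Y = 28X^4:
If X → X(1 + 0.26)
Then Y → Y · (1 + 0.26)^4
     ≈ Y · 2.5205

Percentage change = ((1 + 0.26)^4 − 1) × 100% ≈ 152.0%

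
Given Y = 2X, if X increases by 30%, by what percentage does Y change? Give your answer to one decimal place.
30.0%

For Y = 2X:
If X → X(1 + 0.3)
Then Y → Y · (1 + 0.3)^1
     = Y · 1.3000

Percentage change = ((1 + 0.3)^1 − 1) × 100% = 30.0%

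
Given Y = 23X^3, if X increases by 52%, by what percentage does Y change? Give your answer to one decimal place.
251.2%

For Y = 23X^3:
If X → X(1 + 0.52)
Then Y → Y · (1 + 0.52)^3
     ≈ Y · 3.5118

Percentage change = ((1 + 0.52)^3 − 1) × 100% ≈ 251.2%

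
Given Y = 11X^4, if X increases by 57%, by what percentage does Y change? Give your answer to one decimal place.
507.6%

For Y = 11X^4:
If X → X(1 + 0.57)
Then Y → Y · (1 + 0.57)^4
     ≈ Y · 6.0757

Percentage change = ((1 + 0.57)^4 − 1) × 100% ≈ 507.6%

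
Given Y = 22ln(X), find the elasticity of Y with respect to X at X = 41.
Elasticity = 1/ln(41) ≈ 0.2693

Elasticity = (dY/dX) · (X/Y)

dY/dX = 22/X
At X = 41: dY/dX = 22/41, Y = 22·ln(41)

Elasticity = (22/41) · (41 / (22·ln(41))) = 1/ln(41) ≈ 0.2693

Interpretation: for a small percentage change in X, the percentage change in Y is approximately 0.27 times as large.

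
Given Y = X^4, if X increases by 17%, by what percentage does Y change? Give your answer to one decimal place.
87.4%

For Y = X^4:
If X → X(1 + 0.17)
Then Y → Y · (1 + 0.17)^4
     ≈ Y · 1.8739

Percentage change = ((1 + 0.17)^4 − 1) × 100% ≈ 87.4%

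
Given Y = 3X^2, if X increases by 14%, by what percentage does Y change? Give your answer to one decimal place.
30.0%

For Y = 3X^2:
If X → X(1 + 0.14)
Then Y → Y · (1 + 0.14)^2
     = Y · 1.2996

Percentage change = ((1 + 0.14)^2 − 1) × 100% ≈ 30.0%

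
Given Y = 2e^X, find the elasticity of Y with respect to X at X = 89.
Elasticity = 89

Elasticity = (dY/dX) · (X/Y)

dY/dX = 2·e^X
At X = 89: dY/dX = 2·e^89, Y = 2·e^89

Elasticity = (2·e^89) · (89 / (2·e^89)) = 89

Interpretation: for a small percentage change in X, the percentage change in Y is approximately 89.00 times as large.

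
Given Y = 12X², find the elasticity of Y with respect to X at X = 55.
Elasticity = 2

Elasticity = (dY/dX) · (X/Y)

dY/dX = 24·X
At X = 55: dY/dX = 1320, Y = 36300

Elasticity = 1320 · (55 / 36300) = 2

Interpretation: for a small percentage change in X, the percentage change in Y is approximately 2.00 times as large.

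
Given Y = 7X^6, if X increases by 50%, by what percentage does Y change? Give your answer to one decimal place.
1039.1%

For Y = 7X^6:
If X → X(1 + 0.5)
Then Y → Y · (1 + 0.5)^6
     ≈ Y · 11.3906

Percentage change = ((1 + 0.5)^6 − 1) × 100% ≈ 1039.1%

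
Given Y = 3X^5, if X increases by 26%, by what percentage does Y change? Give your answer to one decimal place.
217.6%

For Y = 3X^5:
If X → X(1 + 0.26)
Then Y → Y · (1 + 0.26)^5
     ≈ Y · 3.1758

Percentage change = ((1 + 0.26)^5 − 1) × 100% ≈ 217.6%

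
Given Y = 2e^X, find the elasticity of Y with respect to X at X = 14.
Elasticity = 14

Elasticity = (dY/dX) · (X/Y)

dY/dX = 2·e^X
At X = 14: dY/dX = 2·e^14, Y = 2·e^14

Elasticity = (2·e^14) · (14 / (2·e^14)) = 14

Interpretation: for a small percentage change in X, the percentage change in Y is approximately 14.00 times as large.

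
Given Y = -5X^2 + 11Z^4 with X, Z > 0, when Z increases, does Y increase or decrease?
Y increases

Taking the partial derivative:
∂Y/∂Z = 44Z^3

∂Y/∂Z = 44Z^3 > 0 (assuming positive values)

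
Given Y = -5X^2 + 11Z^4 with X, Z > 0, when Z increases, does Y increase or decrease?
Y increases

Taking the partial derivative:
∂Y/∂Z = 44Z^3

∂Y/∂Z = 44Z^3 > 0 (assuming positive values)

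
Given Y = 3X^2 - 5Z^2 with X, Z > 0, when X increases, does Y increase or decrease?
Y increases

Taking the partial derivative:
∂Y/∂X = 6X

∂Y/∂X = 6X > 0 (assuming positive values)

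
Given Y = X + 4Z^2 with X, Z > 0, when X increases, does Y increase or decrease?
Y increases

Taking the partial derivative:
∂Y/∂X = 1

∂Y/∂X = 1 > 0 (assuming positive values)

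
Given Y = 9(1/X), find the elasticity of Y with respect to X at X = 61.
Elasticity = -1

Elasticity = (dY/dX) · (X/Y)

dY/dX = -9/X²
At X = 61: dY/dX = -9/3721, Y = 9/61

Elasticity = (-9/3721) · (61 / (9/61)) = -1

Interpretation: for a small percentage change in X, the percentage change in Y is approximately -1.00 times as large.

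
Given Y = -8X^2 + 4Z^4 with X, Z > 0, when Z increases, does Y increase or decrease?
Y increases

Taking the partial derivative:
∂Y/∂Z = 16Z^3

∂Y/∂Z = 16Z^3 > 0 (assuming positive values)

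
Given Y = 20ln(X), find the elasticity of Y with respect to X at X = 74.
Elasticity = 1/ln(74) ≈ 0.2323

Elasticity = (dY/dX) · (X/Y)

dY/dX = 20/X
At X = 74: dY/dX = 10/37, Y = 20·ln(74)

Elasticity = (10/37) · (74 / (20·ln(74))) = 1/ln(74) ≈ 0.2323

Interpretation: for a small percentage change in X, the percentage change in Y is approximately 0.23 times as large.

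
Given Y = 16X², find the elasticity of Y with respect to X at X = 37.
Elasticity = 2

Elasticity = (dY/dX) · (X/Y)

dY/dX = 32·X
At X = 37: dY/dX = 1184, Y = 21904

Elasticity = 1184 · (37 / 21904) = 2

Interpretation: for a small percentage change in X, the percentage change in Y is approximately 2.00 times as large.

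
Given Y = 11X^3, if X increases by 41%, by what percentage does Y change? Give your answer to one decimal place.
180.3%

For Y = 11X^3:
If X → X(1 + 0.41)
Then Y → Y · (1 + 0.41)^3
     ≈ Y · 2.8032

Percentage change = ((1 + 0.41)^3 − 1) × 100% ≈ 180.3%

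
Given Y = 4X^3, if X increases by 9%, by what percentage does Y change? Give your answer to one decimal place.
29.5%

For Y = 4X^3:
If X → X(1 + 0.09)
Then Y → Y · (1 + 0.09)^3
     ≈ Y · 1.2950

Percentage change = ((1 + 0.09)^3 − 1) × 100% ≈ 29.5%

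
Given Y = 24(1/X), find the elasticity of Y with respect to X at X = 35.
Elasticity = -1

Elasticity = (dY/dX) · (X/Y)

dY/dX = -24/X²
At X = 35: dY/dX = -24/1225, Y = 24/35

Elasticity = (-24/1225) · (35 / (24/35)) = -1

Interpretation: for a small percentage change in X, the percentage change in Y is approximately -1.00 times as large.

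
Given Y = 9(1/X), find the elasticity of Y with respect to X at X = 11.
Elasticity = -1

Elasticity = (dY/dX) · (X/Y)

dY/dX = -9/X²
At X = 11: dY/dX = -9/121, Y = 9/11

Elasticity = (-9/121) · (11 / (9/11)) = -1

Interpretation: for a small percentage change in X, the percentage change in Y is approximately -1.00 times as large.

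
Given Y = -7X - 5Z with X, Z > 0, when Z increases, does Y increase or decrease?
Y decreases

Taking the partial derivative:
∂Y/∂Z = -5

∂Y/∂Z = -5 < 0 (assuming positive values)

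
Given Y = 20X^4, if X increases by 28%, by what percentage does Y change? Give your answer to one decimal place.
168.4%

For Y = 20X^4:
If X → X(1 + 0.28)
Then Y → Y · (1 + 0.28)^4
     ≈ Y · 2.6844

Percentage change = ((1 + 0.28)^4 − 1) × 100% ≈ 168.4%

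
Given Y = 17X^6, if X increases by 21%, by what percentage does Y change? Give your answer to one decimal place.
213.8%

For Y = 17X^6:
If X → X(1 + 0.21)
Then Y → Y · (1 + 0.21)^6
     ≈ Y · 3.1384

Percentage change = ((1 + 0.21)^6 − 1) × 100% ≈ 213.8%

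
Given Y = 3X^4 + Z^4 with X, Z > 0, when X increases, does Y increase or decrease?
Y increases

Taking the partial derivative:
∂Y/∂X = 12X^3

∂Y/∂X = 12X^3 > 0 (assuming positive values)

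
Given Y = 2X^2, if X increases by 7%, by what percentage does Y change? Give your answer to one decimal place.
14.5%

For Y = 2X^2:
If X → X(1 + 0.07)
Then Y → Y · (1 + 0.07)^2
     = Y · 1.1449

Percentage change = ((1 + 0.07)^2 − 1) × 100% ≈ 14.5%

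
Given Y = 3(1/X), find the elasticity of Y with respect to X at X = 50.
Elasticity = -1

Elasticity = (dY/dX) · (X/Y)

dY/dX = -3/X²
At X = 50: dY/dX = -3/2500, Y = 3/50

Elasticity = (-3/2500) · (50 / (3/50)) = -1

Interpretation: for a small percentage change in X, the percentage change in Y is approximately -1.00 times as large.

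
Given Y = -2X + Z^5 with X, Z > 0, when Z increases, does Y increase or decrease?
Y increases

Taking the partial derivative:
∂Y/∂Z = 5Z^4

∂Y/∂Z = 5Z^4 > 0 (assuming positive values)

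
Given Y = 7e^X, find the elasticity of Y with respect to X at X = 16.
Elasticity = 16

Elasticity = (dY/dX) · (X/Y)

dY/dX = 7·e^X
At X = 16: dY/dX = 7·e^16, Y = 7·e^16

Elasticity = (7·e^16) · (16 / (7·e^16)) = 16

Interpretation: for a small percentage change in X, the percentage change in Y is approximately 16.00 times as large.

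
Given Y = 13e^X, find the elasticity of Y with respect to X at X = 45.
Elasticity = 45

Elasticity = (dY/dX) · (X/Y)

dY/dX = 13·e^X
At X = 45: dY/dX = 13·e^45, Y = 13·e^45

Elasticity = (13·e^45) · (45 / (13·e^45)) = 45

Interpretation: for a small percentage change in X, the percentage change in Y is approximately 45.00 times as large.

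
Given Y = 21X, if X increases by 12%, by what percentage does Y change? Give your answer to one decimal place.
12.0%

For Y = 21X:
If X → X(1 + 0.12)
Then Y → Y · (1 + 0.12)^1
     = Y · 1.1200

Percentage change = ((1 + 0.12)^1 − 1) × 100% = 12.0%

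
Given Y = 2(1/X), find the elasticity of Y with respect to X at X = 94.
Elasticity = -1

Elasticity = (dY/dX) · (X/Y)

dY/dX = -2/X²
At X = 94: dY/dX = -1/4418, Y = 1/47

Elasticity = (-1/4418) · (94 / (1/47)) = -1

Interpretation: for a small percentage change in X, the percentage change in Y is approximately -1.00 times as large.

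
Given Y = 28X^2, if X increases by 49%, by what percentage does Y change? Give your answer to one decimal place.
122.0%

For Y = 28X^2:
If X → X(1 + 0.49)
Then Y → Y · (1 + 0.49)^2
     = Y · 2.2201

Percentage change = ((1 + 0.49)^2 − 1) × 100% ≈ 122.0%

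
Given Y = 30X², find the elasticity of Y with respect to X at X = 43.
Elasticity = 2

Elasticity = (dY/dX) · (X/Y)

dY/dX = 60·X
At X = 43: dY/dX = 2580, Y = 55470

Elasticity = 2580 · (43 / 55470) = 2

Interpretation: for a small percentage change in X, the percentage change in Y is approximately 2.00 times as large.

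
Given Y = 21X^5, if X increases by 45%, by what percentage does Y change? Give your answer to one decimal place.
541.0%

For Y = 21X^5:
If X → X(1 + 0.45)
Then Y → Y · (1 + 0.45)^5
     ≈ Y · 6.4097

Percentage change = ((1 + 0.45)^5 − 1) × 100% ≈ 541.0%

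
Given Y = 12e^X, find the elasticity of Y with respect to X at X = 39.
Elasticity = 39

Elasticity = (dY/dX) · (X/Y)

dY/dX = 12·e^X
At X = 39: dY/dX = 12·e^39, Y = 12·e^39

Elasticity = (12·e^39) · (39 / (12·e^39)) = 39

Interpretation: for a small percentage change in X, the percentage change in Y is approximately 39.00 times as large.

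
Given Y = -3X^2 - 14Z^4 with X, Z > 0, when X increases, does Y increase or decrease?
Y decreases

Taking the partial derivative:
∂Y/∂X = -6X

∂Y/∂X = -6X < 0 (assuming positive values)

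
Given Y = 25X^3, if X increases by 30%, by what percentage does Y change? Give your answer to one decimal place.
119.7%

For Y = 25X^3:
If X → X(1 + 0.3)
Then Y → Y · (1 + 0.3)^3
     = Y · 2.1970

Percentage change = ((1 + 0.3)^3 − 1) × 100% = 119.7%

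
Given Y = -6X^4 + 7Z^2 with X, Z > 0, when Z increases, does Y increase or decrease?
Y increases

Taking the partial derivative:
∂Y/∂Z = 14Z

∂Y/∂Z = 14Z > 0 (assuming positive values)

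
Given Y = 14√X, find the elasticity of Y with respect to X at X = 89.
Elasticity = 1/2

Elasticity = (dY/dX) · (X/Y)

dY/dX = 7/√X
At X = 89: dY/dX = 7·√89/89, Y = 14·√89

Elasticity = (7·√89/89) · (89 / (14·√89)) = 1/2

Interpretation: for a small percentage change in X, the percentage change in Y is approximately 0.50 times as large.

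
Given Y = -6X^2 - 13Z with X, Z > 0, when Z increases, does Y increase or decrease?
Y decreases

Taking the partial derivative:
∂Y/∂Z = -13

∂Y/∂Z = -13 < 0 (assuming positive values)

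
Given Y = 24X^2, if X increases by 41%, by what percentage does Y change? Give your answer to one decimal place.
98.8%

For Y = 24X^2:
If X → X(1 + 0.41)
Then Y → Y · (1 + 0.41)^2
     = Y · 1.9881

Percentage change = ((1 + 0.41)^2 − 1) × 100% ≈ 98.8%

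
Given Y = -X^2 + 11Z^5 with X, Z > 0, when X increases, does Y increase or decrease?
Y decreases

Taking the partial derivative:
∂Y/∂X = -2X

∂Y/∂X = -2X < 0 (assuming positive values)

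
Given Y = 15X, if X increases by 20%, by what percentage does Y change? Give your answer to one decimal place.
20.0%

For Y = 15X:
If X → X(1 + 0.2)
Then Y → Y · (1 + 0.2)^1
     = Y · 1.2000

Percentage change = ((1 + 0.2)^1 − 1) × 100% = 20.0%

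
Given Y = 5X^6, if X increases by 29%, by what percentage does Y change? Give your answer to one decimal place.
360.8%

For Y = 5X^6:
If X → X(1 + 0.29)
Then Y → Y · (1 + 0.29)^6
     ≈ Y · 4.6083

Percentage change = ((1 + 0.29)^6 − 1) × 100% ≈ 360.8%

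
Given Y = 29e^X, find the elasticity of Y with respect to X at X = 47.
Elasticity = 47

Elasticity = (dY/dX) · (X/Y)

dY/dX = 29·e^X
At X = 47: dY/dX = 29·e^47, Y = 29·e^47

Elasticity = (29·e^47) · (47 / (29·e^47)) = 47

Interpretation: for a small percentage change in X, the percentage change in Y is approximately 47.00 times as large.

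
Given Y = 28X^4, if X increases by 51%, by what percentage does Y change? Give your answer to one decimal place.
419.9%

For Y = 28X^4:
If X → X(1 + 0.51)
Then Y → Y · (1 + 0.51)^4
     ≈ Y · 5.1989

Percentage change = ((1 + 0.51)^4 − 1) × 100% ≈ 419.9%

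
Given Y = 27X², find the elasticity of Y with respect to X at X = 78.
Elasticity = 2

Elasticity = (dY/dX) · (X/Y)

dY/dX = 54·X
At X = 78: dY/dX = 4212, Y = 164268

Elasticity = 4212 · (78 / 164268) = 2

Interpretation: for a small percentage change in X, the percentage change in Y is approximately 2.00 times as large.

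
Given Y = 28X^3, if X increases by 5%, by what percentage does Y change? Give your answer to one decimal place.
15.8%

For Y = 28X^3:
If X → X(1 + 0.05)
Then Y → Y · (1 + 0.05)^3
     ≈ Y · 1.1576

Percentage change = ((1 + 0.05)^3 − 1) × 100% ≈ 15.8%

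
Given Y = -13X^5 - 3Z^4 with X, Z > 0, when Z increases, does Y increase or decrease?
Y decreases

Taking the partial derivative:
∂Y/∂Z = -12Z^3

∂Y/∂Z = -12Z^3 < 0 (assuming positive values)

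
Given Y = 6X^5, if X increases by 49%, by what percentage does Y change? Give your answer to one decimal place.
634.4%

For Y = 6X^5:
If X → X(1 + 0.49)
Then Y → Y · (1 + 0.49)^5
     ≈ Y · 7.3440

Percentage change = ((1 + 0.49)^5 − 1) × 100% ≈ 634.4%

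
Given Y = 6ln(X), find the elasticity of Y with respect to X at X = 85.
Elasticity = 1/ln(85) ≈ 0.2251

Elasticity = (dY/dX) · (X/Y)

dY/dX = 6/X
At X = 85: dY/dX = 6/85, Y = 6·ln(85)

Elasticity = (6/85) · (85 / (6·ln(85))) = 1/ln(85) ≈ 0.2251

Interpretation: for a small percentage change in X, the percentage change in Y is approximately 0.23 times as large.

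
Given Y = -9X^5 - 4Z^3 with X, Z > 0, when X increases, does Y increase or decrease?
Y decreases

Taking the partial derivative:
∂Y/∂X = -45X^4

∂Y/∂X = -45X^4 < 0 (assuming positive values)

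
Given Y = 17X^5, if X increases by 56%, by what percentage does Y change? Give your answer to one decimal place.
823.9%

For Y = 17X^5:
If X → X(1 + 0.56)
Then Y → Y · (1 + 0.56)^5
     ≈ Y · 9.2390

Percentage change = ((1 + 0.56)^5 − 1) × 100% ≈ 823.9%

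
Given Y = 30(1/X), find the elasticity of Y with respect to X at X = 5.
Elasticity = -1

Elasticity = (dY/dX) · (X/Y)

dY/dX = -30/X²
At X = 5: dY/dX = -6/5, Y = 6

Elasticity = (-6/5) · (5 / 6) = -1

Interpretation: for a small percentage change in X, the percentage change in Y is approximately -1.00 times as large.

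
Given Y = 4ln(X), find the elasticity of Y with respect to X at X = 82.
Elasticity = 1/ln(82) ≈ 0.2269

Elasticity = (dY/dX) · (X/Y)

dY/dX = 4/X
At X = 82: dY/dX = 2/41, Y = 4·ln(82)

Elasticity = (2/41) · (82 / (4·ln(82))) = 1/ln(82) ≈ 0.2269

Interpretation: for a small percentage change in X, the percentage change in Y is approximately 0.23 times as large.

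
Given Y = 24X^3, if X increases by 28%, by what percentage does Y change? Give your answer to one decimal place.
109.7%

For Y = 24X^3:
If X → X(1 + 0.28)
Then Y → Y · (1 + 0.28)^3
     ≈ Y · 2.0972

Percentage change = ((1 + 0.28)^3 − 1) × 100% ≈ 109.7%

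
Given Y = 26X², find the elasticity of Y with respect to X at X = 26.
Elasticity = 2

Elasticity = (dY/dX) · (X/Y)

dY/dX = 52·X
At X = 26: dY/dX = 1352, Y = 17576

Elasticity = 1352 · (26 / 17576) = 2

Interpretation: for a small percentage change in X, the percentage change in Y is approximately 2.00 times as large.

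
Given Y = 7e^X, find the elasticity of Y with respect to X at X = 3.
Elasticity = 3

Elasticity = (dY/dX) · (X/Y)

dY/dX = 7·e^X
At X = 3: dY/dX = 7·e^3, Y = 7·e^3

Elasticity = (7·e^3) · (3 / (7·e^3)) = 3

Interpretation: for a small percentage change in X, the percentage change in Y is approximately 3.00 times as large.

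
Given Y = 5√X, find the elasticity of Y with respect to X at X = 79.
Elasticity = 1/2

Elasticity = (dY/dX) · (X/Y)

dY/dX = 5/(2·√X)
At X = 79: dY/dX = 5·√79/158, Y = 5·√79

Elasticity = (5·√79/158) · (79 / (5·√79)) = 1/2

Interpretation: for a small percentage change in X, the percentage change in Y is approximately 0.50 times as large.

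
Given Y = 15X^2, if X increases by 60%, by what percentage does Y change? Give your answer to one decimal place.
156.0%

For Y = 15X^2:
If X → X(1 + 0.6)
Then Y → Y · (1 + 0.6)^2
     = Y · 2.5600

Percentage change = ((1 + 0.6)^2 − 1) × 100% = 156.0%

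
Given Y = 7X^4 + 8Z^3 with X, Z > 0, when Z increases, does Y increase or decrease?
Y increases

Taking the partial derivative:
∂Y/∂Z = 24Z^2

∂Y/∂Z = 24Z^2 > 0 (assuming positive values)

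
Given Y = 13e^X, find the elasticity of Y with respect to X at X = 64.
Elasticity = 64

Elasticity = (dY/dX) · (X/Y)

dY/dX = 13·e^X
At X = 64: dY/dX = 13·e^64, Y = 13·e^64

Elasticity = (13·e^64) · (64 / (13·e^64)) = 64

Interpretation: for a small percentage change in X, the percentage change in Y is approximately 64.00 times as large.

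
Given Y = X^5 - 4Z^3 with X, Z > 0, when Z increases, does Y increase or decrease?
Y decreases

Taking the partial derivative:
∂Y/∂Z = -12Z^2

∂Y/∂Z = -12Z^2 < 0 (assuming positive values)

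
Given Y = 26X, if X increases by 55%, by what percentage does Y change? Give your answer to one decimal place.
55.0%

For Y = 26X:
If X → X(1 + 0.55)
Then Y → Y · (1 + 0.55)^1
     = Y · 1.5500

Percentage change = ((1 + 0.55)^1 − 1) × 100% = 55.0%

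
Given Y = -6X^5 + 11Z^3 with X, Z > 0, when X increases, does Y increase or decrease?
Y decreases

Taking the partial derivative:
∂Y/∂X = -30X^4

∂Y/∂X = -30X^4 < 0 (assuming positive values)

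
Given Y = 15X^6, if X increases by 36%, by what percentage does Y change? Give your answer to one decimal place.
532.8%

For Y = 15X^6:
If X → X(1 + 0.36)
Then Y → Y · (1 + 0.36)^6
     ≈ Y · 6.3275

Percentage change = ((1 + 0.36)^6 − 1) × 100% ≈ 532.8%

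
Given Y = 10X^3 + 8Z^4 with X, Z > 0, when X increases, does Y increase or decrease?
Y increases

Taking the partial derivative:
∂Y/∂X = 30X^2

∂Y/∂X = 30X^2 > 0 (assuming positive values)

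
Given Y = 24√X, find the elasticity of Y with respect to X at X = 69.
Elasticity = 1/2

Elasticity = (dY/dX) · (X/Y)

dY/dX = 12/√X
At X = 69: dY/dX = 4·√69/23, Y = 24·√69

Elasticity = (4·√69/23) · (69 / (24·√69)) = 1/2

Interpretation: for a small percentage change in X, the percentage change in Y is approximately 0.50 times as large.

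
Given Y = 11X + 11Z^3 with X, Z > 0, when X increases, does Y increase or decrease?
Y increases

Taking the partial derivative:
∂Y/∂X = 11

∂Y/∂X = 11 > 0 (assuming positive values)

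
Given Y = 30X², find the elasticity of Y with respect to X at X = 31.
Elasticity = 2

Elasticity = (dY/dX) · (X/Y)

dY/dX = 60·X
At X = 31: dY/dX = 1860, Y = 28830

Elasticity = 1860 · (31 / 28830) = 2

Interpretation: for a small percentage change in X, the percentage change in Y is approximately 2.00 times as large.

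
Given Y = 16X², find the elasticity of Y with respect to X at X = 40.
Elasticity = 2

Elasticity = (dY/dX) · (X/Y)

dY/dX = 32·X
At X = 40: dY/dX = 1280, Y = 25600

Elasticity = 1280 · (40 / 25600) = 2

Interpretation: for a small percentage change in X, the percentage change in Y is approximately 2.00 times as large.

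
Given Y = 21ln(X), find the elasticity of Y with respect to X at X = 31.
Elasticity = 1/ln(31) ≈ 0.2912

Elasticity = (dY/dX) · (X/Y)

dY/dX = 21/X
At X = 31: dY/dX = 21/31, Y = 21·ln(31)

Elasticity = (21/31) · (31 / (21·ln(31))) = 1/ln(31) ≈ 0.2912

Interpretation: for a small percentage change in X, the percentage change in Y is approximately 0.29 times as large.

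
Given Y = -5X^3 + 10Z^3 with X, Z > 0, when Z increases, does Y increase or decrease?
Y increases

Taking the partial derivative:
∂Y/∂Z = 30Z^2

∂Y/∂Z = 30Z^2 > 0 (assuming positive values)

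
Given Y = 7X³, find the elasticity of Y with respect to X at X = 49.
Elasticity = 3

Elasticity = (dY/dX) · (X/Y)

dY/dX = 21·X²
At X = 49: dY/dX = 50421, Y = 823543

Elasticity = 50421 · (49 / 823543) = 3

Interpretation: for a small percentage change in X, the percentage change in Y is approximately 3.00 times as large.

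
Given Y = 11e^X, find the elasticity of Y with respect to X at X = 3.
Elasticity = 3

Elasticity = (dY/dX) · (X/Y)

dY/dX = 11·e^X
At X = 3: dY/dX = 11·e^3, Y = 11·e^3

Elasticity = (11·e^3) · (3 / (11·e^3)) = 3

Interpretation: for a small percentage change in X, the percentage change in Y is approximately 3.00 times as large.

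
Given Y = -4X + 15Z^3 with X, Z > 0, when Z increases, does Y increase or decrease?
Y increases

Taking the partial derivative:
∂Y/∂Z = 45Z^2

∂Y/∂Z = 45Z^2 > 0 (assuming positive values)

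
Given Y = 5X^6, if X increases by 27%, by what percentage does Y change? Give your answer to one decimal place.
319.6%

For Y = 5X^6:
If X → X(1 + 0.27)
Then Y → Y · (1 + 0.27)^6
     ≈ Y · 4.1959

Percentage change = ((1 + 0.27)^6 − 1) × 100% ≈ 319.6%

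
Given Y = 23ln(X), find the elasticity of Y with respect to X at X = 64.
Elasticity = 1/ln(64) ≈ 0.2404

Elasticity = (dY/dX) · (X/Y)

dY/dX = 23/X
At X = 64: dY/dX = 23/64, Y = 23·ln(64)

Elasticity = (23/64) · (64 / (23·ln(64))) = 1/ln(64) ≈ 0.2404

Interpretation: for a small percentage change in X, the percentage change in Y is approximately 0.24 times as large.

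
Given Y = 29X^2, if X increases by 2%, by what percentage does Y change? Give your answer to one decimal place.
4.0%

For Y = 29X^2:
If X → X(1 + 0.02)
Then Y → Y · (1 + 0.02)^2
     = Y · 1.0404

Percentage change = ((1 + 0.02)^2 − 1) × 100% ≈ 4.0%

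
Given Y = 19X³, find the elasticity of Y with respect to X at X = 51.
Elasticity = 3

Elasticity = (dY/dX) · (X/Y)

dY/dX = 57·X²
At X = 51: dY/dX = 148257, Y = 2520369

Elasticity = 148257 · (51 / 2520369) = 3

Interpretation: for a small percentage change in X, the percentage change in Y is approximately 3.00 times as large.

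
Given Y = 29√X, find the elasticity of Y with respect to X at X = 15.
Elasticity = 1/2

Elasticity = (dY/dX) · (X/Y)

dY/dX = 29/(2·√X)
At X = 15: dY/dX = 29·√15/30, Y = 29·√15

Elasticity = (29·√15/30) · (15 / (29·√15)) = 1/2

Interpretation: for a small percentage change in X, the percentage change in Y is approximately 0.50 times as large.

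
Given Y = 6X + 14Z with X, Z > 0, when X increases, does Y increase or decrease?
Y increases

Taking the partial derivative:
∂Y/∂X = 6

∂Y/∂X = 6 > 0 (assuming positive values)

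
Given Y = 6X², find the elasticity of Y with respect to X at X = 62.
Elasticity = 2

Elasticity = (dY/dX) · (X/Y)

dY/dX = 12·X
At X = 62: dY/dX = 744, Y = 23064

Elasticity = 744 · (62 / 23064) = 2

Interpretation: for a small percentage change in X, the percentage change in Y is approximately 2.00 times as large.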